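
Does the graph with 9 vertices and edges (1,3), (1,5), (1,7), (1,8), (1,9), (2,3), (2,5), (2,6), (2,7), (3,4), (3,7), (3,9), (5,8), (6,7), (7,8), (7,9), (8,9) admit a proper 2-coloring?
No (odd cycle of length 3: 7 -> 1 -> 3 -> 7)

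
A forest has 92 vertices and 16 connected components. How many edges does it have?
76 (Each of the 16 component trees on V_i vertices has V_i - 1 edges; summing gives V - C = 92 - 16 = 76)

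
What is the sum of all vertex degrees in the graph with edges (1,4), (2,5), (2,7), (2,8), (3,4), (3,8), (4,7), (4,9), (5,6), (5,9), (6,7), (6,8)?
24 (handshake: sum of degrees = 2|E| = 2 x 12 = 24)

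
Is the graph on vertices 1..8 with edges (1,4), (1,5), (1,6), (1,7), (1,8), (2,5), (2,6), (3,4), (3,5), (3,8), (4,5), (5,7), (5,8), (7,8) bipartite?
No (odd cycle of length 3: 8 -> 1 -> 5 -> 8)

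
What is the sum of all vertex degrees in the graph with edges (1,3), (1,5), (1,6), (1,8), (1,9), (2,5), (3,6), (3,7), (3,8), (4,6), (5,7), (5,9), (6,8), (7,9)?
28 (handshake: sum of degrees = 2|E| = 2 x 14 = 28)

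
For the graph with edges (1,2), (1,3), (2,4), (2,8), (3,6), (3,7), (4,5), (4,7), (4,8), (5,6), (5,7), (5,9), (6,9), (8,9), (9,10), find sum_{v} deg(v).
30 (handshake: sum of degrees = 2|E| = 2 x 15 = 30)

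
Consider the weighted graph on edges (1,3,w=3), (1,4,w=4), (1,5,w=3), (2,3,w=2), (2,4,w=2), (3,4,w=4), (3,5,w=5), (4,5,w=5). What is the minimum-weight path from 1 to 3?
3 (path: 1 -> 3; weights 3 = 3)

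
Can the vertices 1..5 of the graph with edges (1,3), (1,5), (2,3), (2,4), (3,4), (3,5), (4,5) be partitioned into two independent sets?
No (odd cycle of length 3: 3 -> 1 -> 5 -> 3)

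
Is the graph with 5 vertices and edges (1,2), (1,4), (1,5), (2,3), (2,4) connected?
Yes (BFS from 1 visits [1, 2, 4, 5, 3] — all 5 vertices reached)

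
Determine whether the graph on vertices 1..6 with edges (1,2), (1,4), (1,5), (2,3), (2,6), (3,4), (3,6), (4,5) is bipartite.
No (odd cycle of length 3: 4 -> 1 -> 5 -> 4)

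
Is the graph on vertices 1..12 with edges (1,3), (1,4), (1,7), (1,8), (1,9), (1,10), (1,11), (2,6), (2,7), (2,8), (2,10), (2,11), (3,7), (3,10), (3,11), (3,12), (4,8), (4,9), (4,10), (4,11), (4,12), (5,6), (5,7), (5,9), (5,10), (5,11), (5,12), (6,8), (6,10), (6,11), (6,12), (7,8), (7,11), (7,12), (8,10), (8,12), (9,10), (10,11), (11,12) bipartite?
No (odd cycle of length 3: 10 -> 1 -> 8 -> 10)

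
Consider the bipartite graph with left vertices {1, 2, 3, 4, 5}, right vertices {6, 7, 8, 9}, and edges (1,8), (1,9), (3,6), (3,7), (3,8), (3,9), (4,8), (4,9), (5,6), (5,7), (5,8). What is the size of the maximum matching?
4 (matching: (1,9), (3,6), (4,8), (5,7); upper bound min(|L|,|R|) = min(5,4) = 4)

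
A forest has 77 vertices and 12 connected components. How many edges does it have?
65 (Each of the 12 component trees on V_i vertices has V_i - 1 edges; summing gives V - C = 77 - 12 = 65)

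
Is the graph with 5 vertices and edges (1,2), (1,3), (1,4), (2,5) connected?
Yes (BFS from 1 visits [1, 2, 3, 4, 5] — all 5 vertices reached)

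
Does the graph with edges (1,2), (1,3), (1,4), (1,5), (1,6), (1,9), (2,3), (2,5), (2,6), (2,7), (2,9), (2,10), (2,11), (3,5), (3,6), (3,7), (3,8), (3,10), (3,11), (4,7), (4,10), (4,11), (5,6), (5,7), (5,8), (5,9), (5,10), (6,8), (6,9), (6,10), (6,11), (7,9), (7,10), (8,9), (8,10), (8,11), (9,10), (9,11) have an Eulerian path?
Yes — and in fact it has an Eulerian circuit (the graph is connected and all 11 vertices have even degree)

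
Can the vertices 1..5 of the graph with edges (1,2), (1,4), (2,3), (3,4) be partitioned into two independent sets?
Yes. Partition: {1, 3, 5}, {2, 4}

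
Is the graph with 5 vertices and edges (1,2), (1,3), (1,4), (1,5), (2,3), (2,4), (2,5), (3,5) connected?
Yes (BFS from 1 visits [1, 2, 3, 4, 5] — all 5 vertices reached)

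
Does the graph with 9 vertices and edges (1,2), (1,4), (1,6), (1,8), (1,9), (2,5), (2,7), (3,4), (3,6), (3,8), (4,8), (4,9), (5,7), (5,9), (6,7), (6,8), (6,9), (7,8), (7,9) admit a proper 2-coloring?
No (odd cycle of length 3: 8 -> 1 -> 6 -> 8)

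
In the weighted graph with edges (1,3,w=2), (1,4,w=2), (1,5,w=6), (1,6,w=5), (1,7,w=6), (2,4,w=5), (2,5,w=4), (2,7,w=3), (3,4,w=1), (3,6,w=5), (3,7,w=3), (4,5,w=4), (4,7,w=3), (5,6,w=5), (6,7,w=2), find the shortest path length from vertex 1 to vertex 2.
7 (path: 1 -> 4 -> 2; weights 2 + 5 = 7)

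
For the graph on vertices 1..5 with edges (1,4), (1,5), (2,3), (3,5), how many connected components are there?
1 (components: {1, 2, 3, 4, 5})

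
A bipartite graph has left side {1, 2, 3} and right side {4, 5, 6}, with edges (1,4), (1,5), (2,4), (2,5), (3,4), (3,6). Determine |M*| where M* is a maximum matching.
3 (matching: (1,5), (2,4), (3,6); upper bound min(|L|,|R|) = min(3,3) = 3)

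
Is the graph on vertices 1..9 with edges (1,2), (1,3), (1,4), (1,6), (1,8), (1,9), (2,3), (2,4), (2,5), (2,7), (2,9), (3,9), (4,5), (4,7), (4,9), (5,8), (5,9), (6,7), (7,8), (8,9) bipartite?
No (odd cycle of length 3: 9 -> 1 -> 8 -> 9)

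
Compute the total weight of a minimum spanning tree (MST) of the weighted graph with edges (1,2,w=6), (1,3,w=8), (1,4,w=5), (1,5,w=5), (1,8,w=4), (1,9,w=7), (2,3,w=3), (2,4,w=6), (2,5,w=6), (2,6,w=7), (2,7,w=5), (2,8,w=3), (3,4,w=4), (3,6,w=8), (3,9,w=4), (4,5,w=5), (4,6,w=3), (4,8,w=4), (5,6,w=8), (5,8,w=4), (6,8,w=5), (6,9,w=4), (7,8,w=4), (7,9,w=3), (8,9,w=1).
25 (MST edges: (1,8,w=4), (2,3,w=3), (2,8,w=3), (3,4,w=4), (4,6,w=3), (5,8,w=4), (7,9,w=3), (8,9,w=1); sum of weights 4 + 3 + 3 + 4 + 3 + 4 + 3 + 1 = 25)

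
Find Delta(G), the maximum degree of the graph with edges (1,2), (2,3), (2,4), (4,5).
3 (attained at vertex 2)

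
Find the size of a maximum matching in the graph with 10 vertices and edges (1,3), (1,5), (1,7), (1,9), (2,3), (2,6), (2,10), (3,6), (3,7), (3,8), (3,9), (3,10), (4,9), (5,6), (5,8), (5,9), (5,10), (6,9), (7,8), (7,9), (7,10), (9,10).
5 (matching: (1,7), (2,6), (3,10), (4,9), (5,8); upper bound floor(n/2) = floor(10/2) = 5)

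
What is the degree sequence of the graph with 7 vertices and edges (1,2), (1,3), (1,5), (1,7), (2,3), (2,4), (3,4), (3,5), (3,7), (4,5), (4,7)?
[5, 4, 4, 3, 3, 3, 0] (degrees: deg(1)=4, deg(2)=3, deg(3)=5, deg(4)=4, deg(5)=3, deg(6)=0, deg(7)=3)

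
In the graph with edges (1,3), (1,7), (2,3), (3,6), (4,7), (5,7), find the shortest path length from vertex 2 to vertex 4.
4 (path: 2 -> 3 -> 1 -> 7 -> 4, 4 edges)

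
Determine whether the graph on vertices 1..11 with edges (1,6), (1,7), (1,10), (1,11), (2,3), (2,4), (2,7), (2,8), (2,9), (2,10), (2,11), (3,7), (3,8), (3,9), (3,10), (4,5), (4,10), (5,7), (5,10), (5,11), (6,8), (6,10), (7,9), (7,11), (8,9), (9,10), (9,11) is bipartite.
No (odd cycle of length 3: 11 -> 1 -> 7 -> 11)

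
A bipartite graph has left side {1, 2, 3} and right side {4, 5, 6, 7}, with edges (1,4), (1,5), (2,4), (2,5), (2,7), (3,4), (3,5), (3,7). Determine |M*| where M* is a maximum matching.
3 (matching: (1,5), (2,7), (3,4); upper bound min(|L|,|R|) = min(3,4) = 3)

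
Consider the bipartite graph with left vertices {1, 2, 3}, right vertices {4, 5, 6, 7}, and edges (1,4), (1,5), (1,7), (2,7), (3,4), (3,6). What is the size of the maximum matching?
3 (matching: (1,5), (2,7), (3,6); upper bound min(|L|,|R|) = min(3,4) = 3)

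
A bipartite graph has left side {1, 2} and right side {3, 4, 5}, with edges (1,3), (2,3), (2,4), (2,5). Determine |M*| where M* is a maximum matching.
2 (matching: (1,3), (2,5); upper bound min(|L|,|R|) = min(2,3) = 2)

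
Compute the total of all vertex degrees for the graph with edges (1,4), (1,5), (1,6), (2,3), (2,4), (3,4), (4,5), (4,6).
16 (handshake: sum of degrees = 2|E| = 2 x 8 = 16)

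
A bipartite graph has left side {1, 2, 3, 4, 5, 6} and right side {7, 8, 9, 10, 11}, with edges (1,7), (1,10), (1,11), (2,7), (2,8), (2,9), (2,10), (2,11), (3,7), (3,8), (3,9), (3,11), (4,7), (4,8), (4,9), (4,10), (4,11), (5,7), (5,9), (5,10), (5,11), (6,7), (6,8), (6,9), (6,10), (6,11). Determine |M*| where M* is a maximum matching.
5 (matching: (1,11), (2,10), (3,9), (4,8), (5,7); upper bound min(|L|,|R|) = min(6,5) = 5)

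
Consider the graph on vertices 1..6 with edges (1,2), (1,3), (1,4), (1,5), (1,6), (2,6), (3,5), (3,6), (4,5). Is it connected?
Yes (BFS from 1 visits [1, 2, 3, 4, 5, 6] — all 6 vertices reached)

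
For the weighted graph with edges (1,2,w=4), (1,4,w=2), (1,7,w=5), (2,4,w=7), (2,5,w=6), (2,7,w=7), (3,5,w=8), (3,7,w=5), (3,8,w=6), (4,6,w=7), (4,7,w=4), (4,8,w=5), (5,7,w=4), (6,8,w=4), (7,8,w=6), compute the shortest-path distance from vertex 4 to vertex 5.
8 (path: 4 -> 7 -> 5; weights 4 + 4 = 8)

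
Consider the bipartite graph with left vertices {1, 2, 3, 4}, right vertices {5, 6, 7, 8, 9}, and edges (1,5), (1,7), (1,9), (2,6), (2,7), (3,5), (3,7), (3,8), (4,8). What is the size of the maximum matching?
4 (matching: (1,9), (2,6), (3,7), (4,8); upper bound min(|L|,|R|) = min(4,5) = 4)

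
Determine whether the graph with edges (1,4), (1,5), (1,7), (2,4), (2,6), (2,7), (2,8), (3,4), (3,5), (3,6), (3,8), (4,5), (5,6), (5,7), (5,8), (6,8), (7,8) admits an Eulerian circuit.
No (2 vertices have odd degree: {1, 8}; Eulerian circuit requires 0)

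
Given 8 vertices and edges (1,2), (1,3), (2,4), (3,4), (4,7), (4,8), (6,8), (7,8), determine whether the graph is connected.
No, it has 2 components: {1, 2, 3, 4, 6, 7, 8}, {5}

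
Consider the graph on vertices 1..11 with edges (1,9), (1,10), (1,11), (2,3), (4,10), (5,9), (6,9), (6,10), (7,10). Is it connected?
No, it has 3 components: {1, 4, 5, 6, 7, 9, 10, 11}, {2, 3}, {8}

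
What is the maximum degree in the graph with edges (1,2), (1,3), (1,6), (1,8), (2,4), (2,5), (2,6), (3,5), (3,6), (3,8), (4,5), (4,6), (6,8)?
5 (attained at vertex 6)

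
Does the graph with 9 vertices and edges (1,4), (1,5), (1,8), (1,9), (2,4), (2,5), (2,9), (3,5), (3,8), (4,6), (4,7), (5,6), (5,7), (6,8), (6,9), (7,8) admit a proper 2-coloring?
Yes. Partition: {1, 2, 3, 6, 7}, {4, 5, 8, 9}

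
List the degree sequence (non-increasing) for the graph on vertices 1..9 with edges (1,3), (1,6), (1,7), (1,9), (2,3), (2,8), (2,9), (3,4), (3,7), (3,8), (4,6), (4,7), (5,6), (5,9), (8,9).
[5, 4, 4, 3, 3, 3, 3, 3, 2] (degrees: deg(1)=4, deg(2)=3, deg(3)=5, deg(4)=3, deg(5)=2, deg(6)=3, deg(7)=3, deg(8)=3, deg(9)=4)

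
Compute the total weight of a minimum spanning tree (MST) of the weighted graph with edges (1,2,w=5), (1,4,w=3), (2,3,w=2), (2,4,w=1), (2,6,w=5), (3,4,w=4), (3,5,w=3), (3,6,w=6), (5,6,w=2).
11 (MST edges: (1,4,w=3), (2,3,w=2), (2,4,w=1), (3,5,w=3), (5,6,w=2); sum of weights 3 + 2 + 1 + 3 + 2 = 11)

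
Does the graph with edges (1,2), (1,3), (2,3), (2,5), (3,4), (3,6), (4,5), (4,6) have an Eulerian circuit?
No (2 vertices have odd degree: {2, 4}; Eulerian circuit requires 0)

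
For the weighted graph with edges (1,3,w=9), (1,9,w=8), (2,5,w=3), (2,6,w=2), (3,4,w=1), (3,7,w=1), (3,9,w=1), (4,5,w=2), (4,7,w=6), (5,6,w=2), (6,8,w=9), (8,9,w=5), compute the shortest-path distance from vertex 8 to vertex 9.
5 (path: 8 -> 9; weights 5 = 5)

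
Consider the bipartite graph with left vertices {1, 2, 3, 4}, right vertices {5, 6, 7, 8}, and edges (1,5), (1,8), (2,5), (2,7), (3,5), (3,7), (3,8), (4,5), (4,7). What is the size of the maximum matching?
3 (matching: (1,8), (2,7), (3,5); upper bound min(|L|,|R|) = min(4,4) = 4)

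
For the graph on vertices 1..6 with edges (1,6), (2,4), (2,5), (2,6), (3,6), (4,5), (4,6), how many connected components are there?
1 (components: {1, 2, 3, 4, 5, 6})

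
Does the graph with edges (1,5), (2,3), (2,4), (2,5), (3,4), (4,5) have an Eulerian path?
No (4 vertices have odd degree: {1, 2, 4, 5}; Eulerian path requires 0 or 2)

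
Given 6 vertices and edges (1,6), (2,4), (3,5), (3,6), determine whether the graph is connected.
No, it has 2 components: {1, 3, 5, 6}, {2, 4}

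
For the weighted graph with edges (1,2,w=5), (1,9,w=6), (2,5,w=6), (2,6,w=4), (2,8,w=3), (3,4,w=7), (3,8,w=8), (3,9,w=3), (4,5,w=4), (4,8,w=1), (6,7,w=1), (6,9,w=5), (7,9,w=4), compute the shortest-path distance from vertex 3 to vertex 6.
8 (path: 3 -> 9 -> 6; weights 3 + 5 = 8)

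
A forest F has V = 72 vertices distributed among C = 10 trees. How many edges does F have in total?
62 (Each of the 10 component trees on V_i vertices has V_i - 1 edges; summing gives V - C = 72 - 10 = 62)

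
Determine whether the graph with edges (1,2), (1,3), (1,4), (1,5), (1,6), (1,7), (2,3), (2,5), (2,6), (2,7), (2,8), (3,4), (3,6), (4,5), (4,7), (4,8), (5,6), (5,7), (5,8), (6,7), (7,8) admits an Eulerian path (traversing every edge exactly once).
Yes (the graph is connected and exactly 2 vertices have odd degree: {4, 6}; any Eulerian path must start and end at those)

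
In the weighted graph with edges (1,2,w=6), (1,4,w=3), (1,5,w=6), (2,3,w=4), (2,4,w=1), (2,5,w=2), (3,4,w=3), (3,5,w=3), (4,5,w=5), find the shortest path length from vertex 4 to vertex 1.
3 (path: 4 -> 1; weights 3 = 3)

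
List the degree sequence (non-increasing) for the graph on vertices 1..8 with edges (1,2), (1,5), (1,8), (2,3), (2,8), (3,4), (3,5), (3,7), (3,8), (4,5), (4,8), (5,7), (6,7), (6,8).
[5, 5, 4, 3, 3, 3, 3, 2] (degrees: deg(1)=3, deg(2)=3, deg(3)=5, deg(4)=3, deg(5)=4, deg(6)=2, deg(7)=3, deg(8)=5)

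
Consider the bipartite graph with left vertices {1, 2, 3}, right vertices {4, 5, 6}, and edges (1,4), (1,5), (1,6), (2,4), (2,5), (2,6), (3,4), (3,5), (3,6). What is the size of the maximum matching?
3 (matching: (1,6), (2,5), (3,4); upper bound min(|L|,|R|) = min(3,3) = 3)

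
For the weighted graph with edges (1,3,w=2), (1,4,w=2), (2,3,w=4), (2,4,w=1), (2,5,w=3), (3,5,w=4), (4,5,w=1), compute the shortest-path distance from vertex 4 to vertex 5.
1 (path: 4 -> 5; weights 1 = 1)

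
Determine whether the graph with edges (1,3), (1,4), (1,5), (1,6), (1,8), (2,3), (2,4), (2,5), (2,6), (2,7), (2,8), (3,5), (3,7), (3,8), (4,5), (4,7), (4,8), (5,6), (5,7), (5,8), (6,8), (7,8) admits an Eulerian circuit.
No (6 vertices have odd degree: {1, 3, 4, 5, 7, 8}; Eulerian circuit requires 0)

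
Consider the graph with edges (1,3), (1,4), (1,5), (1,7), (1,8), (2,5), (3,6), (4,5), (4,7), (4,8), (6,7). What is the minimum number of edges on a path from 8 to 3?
2 (path: 8 -> 1 -> 3, 2 edges)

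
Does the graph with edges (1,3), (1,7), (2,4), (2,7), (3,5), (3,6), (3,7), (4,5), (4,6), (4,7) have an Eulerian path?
Yes — and in fact it has an Eulerian circuit (the graph is connected and all 7 vertices have even degree)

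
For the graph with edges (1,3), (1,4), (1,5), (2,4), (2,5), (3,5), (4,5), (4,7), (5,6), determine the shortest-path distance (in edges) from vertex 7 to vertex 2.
2 (path: 7 -> 4 -> 2, 2 edges)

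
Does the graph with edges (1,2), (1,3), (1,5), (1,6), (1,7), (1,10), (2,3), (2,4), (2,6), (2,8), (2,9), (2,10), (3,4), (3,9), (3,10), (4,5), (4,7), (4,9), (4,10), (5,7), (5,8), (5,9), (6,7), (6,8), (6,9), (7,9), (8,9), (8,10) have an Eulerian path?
No (8 vertices have odd degree: {2, 3, 5, 6, 7, 8, 9, 10}; Eulerian path requires 0 or 2)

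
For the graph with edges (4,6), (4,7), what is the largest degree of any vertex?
2 (attained at vertex 4)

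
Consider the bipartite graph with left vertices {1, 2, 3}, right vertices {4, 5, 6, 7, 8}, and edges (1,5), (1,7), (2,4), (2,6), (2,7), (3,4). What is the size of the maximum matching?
3 (matching: (1,7), (2,6), (3,4); upper bound min(|L|,|R|) = min(3,5) = 3)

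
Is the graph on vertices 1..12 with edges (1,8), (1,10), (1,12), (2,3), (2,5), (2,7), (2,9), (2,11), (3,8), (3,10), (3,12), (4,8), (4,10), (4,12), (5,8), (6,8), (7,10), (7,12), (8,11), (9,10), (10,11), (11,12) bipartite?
Yes. Partition: {1, 3, 4, 5, 6, 7, 9, 11}, {2, 8, 10, 12}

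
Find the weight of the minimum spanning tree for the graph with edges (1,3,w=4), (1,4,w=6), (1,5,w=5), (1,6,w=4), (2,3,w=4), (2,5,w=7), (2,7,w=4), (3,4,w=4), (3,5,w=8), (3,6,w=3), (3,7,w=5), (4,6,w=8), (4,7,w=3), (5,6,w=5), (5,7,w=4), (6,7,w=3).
21 (MST edges: (1,6,w=4), (2,3,w=4), (3,6,w=3), (4,7,w=3), (5,7,w=4), (6,7,w=3); sum of weights 4 + 4 + 3 + 3 + 4 + 3 = 21)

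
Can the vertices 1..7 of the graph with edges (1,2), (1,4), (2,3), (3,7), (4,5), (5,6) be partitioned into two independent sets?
Yes. Partition: {1, 3, 5}, {2, 4, 6, 7}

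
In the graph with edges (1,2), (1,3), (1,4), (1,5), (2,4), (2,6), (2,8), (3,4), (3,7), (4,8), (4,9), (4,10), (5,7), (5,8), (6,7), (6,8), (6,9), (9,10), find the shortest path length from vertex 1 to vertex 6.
2 (path: 1 -> 2 -> 6, 2 edges)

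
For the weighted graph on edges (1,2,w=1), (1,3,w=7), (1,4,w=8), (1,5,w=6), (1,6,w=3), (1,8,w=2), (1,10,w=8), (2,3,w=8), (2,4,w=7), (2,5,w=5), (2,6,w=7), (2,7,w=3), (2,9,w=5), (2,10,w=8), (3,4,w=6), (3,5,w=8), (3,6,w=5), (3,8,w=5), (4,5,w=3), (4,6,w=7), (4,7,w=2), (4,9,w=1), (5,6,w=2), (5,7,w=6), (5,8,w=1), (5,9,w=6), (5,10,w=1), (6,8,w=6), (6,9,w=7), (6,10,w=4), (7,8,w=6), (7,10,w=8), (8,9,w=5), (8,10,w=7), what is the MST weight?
18 (MST edges: (1,2,w=1), (1,8,w=2), (2,7,w=3), (3,8,w=5), (4,7,w=2), (4,9,w=1), (5,6,w=2), (5,8,w=1), (5,10,w=1); sum of weights 1 + 2 + 3 + 5 + 2 + 1 + 2 + 1 + 1 = 18)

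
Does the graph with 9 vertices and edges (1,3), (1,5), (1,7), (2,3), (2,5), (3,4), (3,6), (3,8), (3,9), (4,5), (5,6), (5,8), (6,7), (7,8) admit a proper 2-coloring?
Yes. Partition: {1, 2, 4, 6, 8, 9}, {3, 5, 7}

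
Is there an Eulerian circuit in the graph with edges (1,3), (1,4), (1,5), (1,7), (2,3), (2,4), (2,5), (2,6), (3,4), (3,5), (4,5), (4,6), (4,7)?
Yes (the graph is connected and all 7 vertices have even degree)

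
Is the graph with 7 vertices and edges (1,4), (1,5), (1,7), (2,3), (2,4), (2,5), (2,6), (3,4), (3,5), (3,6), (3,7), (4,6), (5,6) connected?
Yes (BFS from 1 visits [1, 4, 5, 7, 2, 3, 6] — all 7 vertices reached)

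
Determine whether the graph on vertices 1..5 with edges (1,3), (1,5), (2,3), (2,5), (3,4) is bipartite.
Yes. Partition: {1, 2, 4}, {3, 5}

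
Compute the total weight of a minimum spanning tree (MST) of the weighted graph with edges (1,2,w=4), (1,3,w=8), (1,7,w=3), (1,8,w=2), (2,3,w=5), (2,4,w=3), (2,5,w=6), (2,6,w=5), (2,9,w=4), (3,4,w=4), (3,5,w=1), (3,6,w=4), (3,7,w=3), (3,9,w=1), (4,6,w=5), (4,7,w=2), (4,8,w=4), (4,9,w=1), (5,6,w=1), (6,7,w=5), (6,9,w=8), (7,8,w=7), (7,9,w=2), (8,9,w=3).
14 (MST edges: (1,7,w=3), (1,8,w=2), (2,4,w=3), (3,5,w=1), (3,9,w=1), (4,7,w=2), (4,9,w=1), (5,6,w=1); sum of weights 3 + 2 + 3 + 1 + 1 + 2 + 1 + 1 = 14)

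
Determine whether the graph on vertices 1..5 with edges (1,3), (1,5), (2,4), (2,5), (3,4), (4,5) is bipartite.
No (odd cycle of length 3: 2 -> 5 -> 4 -> 2)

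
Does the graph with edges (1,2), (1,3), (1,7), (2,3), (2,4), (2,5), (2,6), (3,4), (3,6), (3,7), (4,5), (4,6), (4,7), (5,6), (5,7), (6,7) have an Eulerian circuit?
No (6 vertices have odd degree: {1, 2, 3, 4, 6, 7}; Eulerian circuit requires 0)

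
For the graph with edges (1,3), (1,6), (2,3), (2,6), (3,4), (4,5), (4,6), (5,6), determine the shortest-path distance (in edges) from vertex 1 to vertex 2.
2 (path: 1 -> 3 -> 2, 2 edges)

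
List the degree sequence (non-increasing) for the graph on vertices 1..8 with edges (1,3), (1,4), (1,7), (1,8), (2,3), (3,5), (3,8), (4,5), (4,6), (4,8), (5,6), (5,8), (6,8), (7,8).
[6, 4, 4, 4, 4, 3, 2, 1] (degrees: deg(1)=4, deg(2)=1, deg(3)=4, deg(4)=4, deg(5)=4, deg(6)=3, deg(7)=2, deg(8)=6)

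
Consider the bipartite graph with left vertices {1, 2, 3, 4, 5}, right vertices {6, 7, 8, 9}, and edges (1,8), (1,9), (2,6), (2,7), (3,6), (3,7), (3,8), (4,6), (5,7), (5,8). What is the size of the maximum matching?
4 (matching: (1,9), (2,7), (3,8), (4,6); upper bound min(|L|,|R|) = min(5,4) = 4)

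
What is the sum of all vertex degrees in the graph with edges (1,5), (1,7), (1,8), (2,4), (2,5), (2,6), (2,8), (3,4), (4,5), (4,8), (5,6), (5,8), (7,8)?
26 (handshake: sum of degrees = 2|E| = 2 x 13 = 26)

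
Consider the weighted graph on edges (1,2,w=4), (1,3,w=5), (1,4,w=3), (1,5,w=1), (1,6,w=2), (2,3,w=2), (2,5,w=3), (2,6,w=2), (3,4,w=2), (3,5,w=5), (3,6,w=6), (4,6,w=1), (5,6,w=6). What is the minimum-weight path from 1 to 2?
4 (path: 1 -> 2; weights 4 = 4)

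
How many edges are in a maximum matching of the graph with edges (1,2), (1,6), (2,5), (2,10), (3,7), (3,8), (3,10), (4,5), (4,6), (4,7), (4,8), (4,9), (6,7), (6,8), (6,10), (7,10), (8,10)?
5 (matching: (1,6), (2,5), (3,7), (4,9), (8,10); upper bound floor(n/2) = floor(10/2) = 5)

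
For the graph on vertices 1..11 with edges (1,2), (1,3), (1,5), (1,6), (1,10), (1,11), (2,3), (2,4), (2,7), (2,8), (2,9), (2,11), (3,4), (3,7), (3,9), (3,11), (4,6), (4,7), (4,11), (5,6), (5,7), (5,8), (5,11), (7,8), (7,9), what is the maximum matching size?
5 (matching: (1,10), (2,9), (3,11), (4,7), (5,8); upper bound floor(n/2) = floor(11/2) = 5)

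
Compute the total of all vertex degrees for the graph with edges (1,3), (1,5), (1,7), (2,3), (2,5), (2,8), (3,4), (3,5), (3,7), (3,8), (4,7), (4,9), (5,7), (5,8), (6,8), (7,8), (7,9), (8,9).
36 (handshake: sum of degrees = 2|E| = 2 x 18 = 36)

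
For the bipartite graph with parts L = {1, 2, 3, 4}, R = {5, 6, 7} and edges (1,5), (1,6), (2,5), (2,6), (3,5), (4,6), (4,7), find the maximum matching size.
3 (matching: (1,6), (2,5), (4,7); upper bound min(|L|,|R|) = min(4,3) = 3)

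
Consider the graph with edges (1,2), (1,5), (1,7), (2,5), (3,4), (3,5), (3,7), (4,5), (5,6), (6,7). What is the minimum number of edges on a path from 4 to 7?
2 (path: 4 -> 3 -> 7, 2 edges)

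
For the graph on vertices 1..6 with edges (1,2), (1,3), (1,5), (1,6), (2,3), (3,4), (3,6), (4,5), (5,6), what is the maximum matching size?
3 (matching: (1,2), (3,6), (4,5); upper bound floor(n/2) = floor(6/2) = 3)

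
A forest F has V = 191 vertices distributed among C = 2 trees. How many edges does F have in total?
189 (Each of the 2 component trees on V_i vertices has V_i - 1 edges; summing gives V - C = 191 - 2 = 189)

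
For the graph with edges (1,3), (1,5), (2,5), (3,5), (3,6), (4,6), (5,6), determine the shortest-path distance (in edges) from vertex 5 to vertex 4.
2 (path: 5 -> 6 -> 4, 2 edges)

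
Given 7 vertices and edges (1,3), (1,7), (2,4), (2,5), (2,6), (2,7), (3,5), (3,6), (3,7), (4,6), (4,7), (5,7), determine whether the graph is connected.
Yes (BFS from 1 visits [1, 3, 7, 5, 6, 2, 4] — all 7 vertices reached)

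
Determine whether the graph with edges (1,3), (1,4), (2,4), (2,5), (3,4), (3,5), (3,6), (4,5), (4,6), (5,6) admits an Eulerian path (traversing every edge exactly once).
Yes (the graph is connected and exactly 2 vertices have odd degree: {4, 6}; any Eulerian path must start and end at those)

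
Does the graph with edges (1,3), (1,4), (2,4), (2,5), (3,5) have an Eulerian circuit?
Yes (the graph is connected and all 5 vertices have even degree)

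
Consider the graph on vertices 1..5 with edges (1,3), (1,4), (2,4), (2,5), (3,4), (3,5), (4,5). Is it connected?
Yes (BFS from 1 visits [1, 3, 4, 5, 2] — all 5 vertices reached)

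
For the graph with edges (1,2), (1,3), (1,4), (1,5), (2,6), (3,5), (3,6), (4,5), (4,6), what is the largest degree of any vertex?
4 (attained at vertex 1)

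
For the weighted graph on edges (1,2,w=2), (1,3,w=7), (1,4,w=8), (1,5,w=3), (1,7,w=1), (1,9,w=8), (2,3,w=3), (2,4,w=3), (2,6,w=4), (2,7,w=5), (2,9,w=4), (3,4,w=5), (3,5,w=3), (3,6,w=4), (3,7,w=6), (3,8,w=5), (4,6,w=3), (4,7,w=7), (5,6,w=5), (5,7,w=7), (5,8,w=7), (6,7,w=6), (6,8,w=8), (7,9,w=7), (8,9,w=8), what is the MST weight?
24 (MST edges: (1,2,w=2), (1,5,w=3), (1,7,w=1), (2,3,w=3), (2,4,w=3), (2,9,w=4), (3,8,w=5), (4,6,w=3); sum of weights 2 + 3 + 1 + 3 + 3 + 4 + 5 + 3 = 24)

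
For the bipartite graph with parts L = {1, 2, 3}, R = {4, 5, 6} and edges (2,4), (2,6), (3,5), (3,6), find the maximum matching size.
2 (matching: (2,6), (3,5); upper bound min(|L|,|R|) = min(3,3) = 3)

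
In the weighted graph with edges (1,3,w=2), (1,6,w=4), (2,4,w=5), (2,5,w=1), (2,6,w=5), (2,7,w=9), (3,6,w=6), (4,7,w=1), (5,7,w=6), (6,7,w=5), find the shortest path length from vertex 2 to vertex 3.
11 (path: 2 -> 6 -> 3; weights 5 + 6 = 11)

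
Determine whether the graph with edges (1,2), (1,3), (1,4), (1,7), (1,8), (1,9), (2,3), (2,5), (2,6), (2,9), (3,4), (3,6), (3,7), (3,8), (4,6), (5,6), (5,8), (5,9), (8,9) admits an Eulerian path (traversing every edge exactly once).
Yes (the graph is connected and exactly 2 vertices have odd degree: {2, 4}; any Eulerian path must start and end at those)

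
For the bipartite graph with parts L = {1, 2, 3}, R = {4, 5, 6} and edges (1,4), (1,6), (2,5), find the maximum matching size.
2 (matching: (1,6), (2,5); upper bound min(|L|,|R|) = min(3,3) = 3)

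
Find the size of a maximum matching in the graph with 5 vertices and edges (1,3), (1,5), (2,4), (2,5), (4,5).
2 (matching: (1,5), (2,4); upper bound floor(n/2) = floor(5/2) = 2)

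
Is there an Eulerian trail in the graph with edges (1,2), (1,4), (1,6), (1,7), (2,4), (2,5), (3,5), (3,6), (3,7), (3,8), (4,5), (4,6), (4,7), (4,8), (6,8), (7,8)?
Yes (the graph is connected and exactly 2 vertices have odd degree: {2, 5}; any Eulerian path must start and end at those)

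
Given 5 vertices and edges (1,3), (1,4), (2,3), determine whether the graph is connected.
No, it has 2 components: {1, 2, 3, 4}, {5}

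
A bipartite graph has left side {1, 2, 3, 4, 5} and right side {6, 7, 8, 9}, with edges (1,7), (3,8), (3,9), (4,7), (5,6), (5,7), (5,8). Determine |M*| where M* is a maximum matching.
3 (matching: (1,7), (3,9), (5,8); upper bound min(|L|,|R|) = min(5,4) = 4)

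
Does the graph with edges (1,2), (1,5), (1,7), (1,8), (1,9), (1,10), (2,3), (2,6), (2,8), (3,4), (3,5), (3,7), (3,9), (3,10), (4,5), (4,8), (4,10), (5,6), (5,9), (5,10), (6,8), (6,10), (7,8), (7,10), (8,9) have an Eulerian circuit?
Yes (the graph is connected and all 10 vertices have even degree)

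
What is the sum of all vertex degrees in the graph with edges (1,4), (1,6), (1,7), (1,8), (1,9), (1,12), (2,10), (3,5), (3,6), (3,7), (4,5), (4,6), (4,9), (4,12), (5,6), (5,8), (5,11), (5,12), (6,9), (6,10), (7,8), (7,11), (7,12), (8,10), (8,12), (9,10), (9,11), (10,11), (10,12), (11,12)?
60 (handshake: sum of degrees = 2|E| = 2 x 30 = 60)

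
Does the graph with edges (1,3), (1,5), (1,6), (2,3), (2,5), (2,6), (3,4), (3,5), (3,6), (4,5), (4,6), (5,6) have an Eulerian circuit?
No (6 vertices have odd degree: {1, 2, 3, 4, 5, 6}; Eulerian circuit requires 0)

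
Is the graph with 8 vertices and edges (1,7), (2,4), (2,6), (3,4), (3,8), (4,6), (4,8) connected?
No, it has 3 components: {1, 7}, {2, 3, 4, 6, 8}, {5}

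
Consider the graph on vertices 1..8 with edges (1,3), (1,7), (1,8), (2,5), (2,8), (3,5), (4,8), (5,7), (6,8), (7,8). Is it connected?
Yes (BFS from 1 visits [1, 3, 7, 8, 5, 2, 4, 6] — all 8 vertices reached)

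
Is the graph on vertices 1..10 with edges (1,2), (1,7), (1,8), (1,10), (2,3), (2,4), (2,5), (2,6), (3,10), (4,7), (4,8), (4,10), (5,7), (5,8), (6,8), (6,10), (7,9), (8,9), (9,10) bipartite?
Yes. Partition: {1, 3, 4, 5, 6, 9}, {2, 7, 8, 10}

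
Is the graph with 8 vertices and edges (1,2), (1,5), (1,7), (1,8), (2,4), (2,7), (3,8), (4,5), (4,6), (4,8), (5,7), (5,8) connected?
Yes (BFS from 1 visits [1, 2, 5, 7, 8, 4, 3, 6] — all 8 vertices reached)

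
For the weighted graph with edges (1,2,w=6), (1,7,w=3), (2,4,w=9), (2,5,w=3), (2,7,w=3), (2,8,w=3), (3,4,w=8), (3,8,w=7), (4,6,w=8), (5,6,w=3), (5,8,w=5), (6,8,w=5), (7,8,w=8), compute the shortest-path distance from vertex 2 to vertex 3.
10 (path: 2 -> 8 -> 3; weights 3 + 7 = 10)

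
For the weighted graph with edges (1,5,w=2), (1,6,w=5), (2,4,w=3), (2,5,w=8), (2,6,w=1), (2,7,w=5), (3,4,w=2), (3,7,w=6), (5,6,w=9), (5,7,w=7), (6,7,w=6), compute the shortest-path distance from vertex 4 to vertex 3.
2 (path: 4 -> 3; weights 2 = 2)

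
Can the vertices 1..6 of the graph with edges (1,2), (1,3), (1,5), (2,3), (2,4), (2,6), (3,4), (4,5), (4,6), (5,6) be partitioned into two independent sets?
No (odd cycle of length 3: 2 -> 1 -> 3 -> 2)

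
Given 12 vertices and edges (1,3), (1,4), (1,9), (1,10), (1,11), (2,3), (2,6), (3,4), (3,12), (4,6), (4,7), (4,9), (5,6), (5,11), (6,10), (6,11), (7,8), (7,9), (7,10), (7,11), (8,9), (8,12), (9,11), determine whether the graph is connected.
Yes (BFS from 1 visits [1, 3, 4, 9, 10, 11, 2, 12, 6, 7, 8, 5] — all 12 vertices reached)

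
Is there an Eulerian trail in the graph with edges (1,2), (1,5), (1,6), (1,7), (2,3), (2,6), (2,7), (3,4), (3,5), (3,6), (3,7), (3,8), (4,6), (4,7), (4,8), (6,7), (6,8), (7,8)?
Yes — and in fact it has an Eulerian circuit (the graph is connected and all 8 vertices have even degree)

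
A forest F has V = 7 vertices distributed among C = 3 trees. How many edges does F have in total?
4 (Each of the 3 component trees on V_i vertices has V_i - 1 edges; summing gives V - C = 7 - 3 = 4)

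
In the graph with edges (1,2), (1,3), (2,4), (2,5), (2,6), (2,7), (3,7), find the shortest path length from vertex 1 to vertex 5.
2 (path: 1 -> 2 -> 5, 2 edges)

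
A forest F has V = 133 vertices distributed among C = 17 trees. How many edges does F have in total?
116 (Each of the 17 component trees on V_i vertices has V_i - 1 edges; summing gives V - C = 133 - 17 = 116)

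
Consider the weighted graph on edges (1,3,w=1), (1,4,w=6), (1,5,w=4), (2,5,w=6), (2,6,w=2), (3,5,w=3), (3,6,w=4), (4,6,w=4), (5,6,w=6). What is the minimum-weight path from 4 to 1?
6 (path: 4 -> 1; weights 6 = 6)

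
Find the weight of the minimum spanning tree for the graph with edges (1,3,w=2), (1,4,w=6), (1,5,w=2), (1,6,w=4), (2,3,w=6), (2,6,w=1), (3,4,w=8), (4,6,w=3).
12 (MST edges: (1,3,w=2), (1,5,w=2), (1,6,w=4), (2,6,w=1), (4,6,w=3); sum of weights 2 + 2 + 4 + 1 + 3 = 12)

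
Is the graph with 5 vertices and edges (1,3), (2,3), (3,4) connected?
No, it has 2 components: {1, 2, 3, 4}, {5}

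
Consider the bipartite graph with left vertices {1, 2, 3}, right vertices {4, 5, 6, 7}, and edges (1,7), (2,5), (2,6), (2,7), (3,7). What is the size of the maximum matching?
2 (matching: (1,7), (2,6); upper bound min(|L|,|R|) = min(3,4) = 3)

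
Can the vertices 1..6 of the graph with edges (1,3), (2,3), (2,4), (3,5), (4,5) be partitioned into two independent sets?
Yes. Partition: {1, 2, 5, 6}, {3, 4}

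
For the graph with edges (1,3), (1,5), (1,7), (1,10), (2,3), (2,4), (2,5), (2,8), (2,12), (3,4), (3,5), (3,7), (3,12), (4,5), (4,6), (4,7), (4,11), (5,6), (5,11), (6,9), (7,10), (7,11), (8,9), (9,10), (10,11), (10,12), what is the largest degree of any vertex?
6 (attained at vertices 3, 4, 5)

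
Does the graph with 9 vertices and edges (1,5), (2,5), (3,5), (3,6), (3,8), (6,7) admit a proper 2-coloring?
Yes. Partition: {1, 2, 3, 4, 7, 9}, {5, 6, 8}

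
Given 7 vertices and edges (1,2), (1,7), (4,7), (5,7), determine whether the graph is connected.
No, it has 3 components: {1, 2, 4, 5, 7}, {3}, {6}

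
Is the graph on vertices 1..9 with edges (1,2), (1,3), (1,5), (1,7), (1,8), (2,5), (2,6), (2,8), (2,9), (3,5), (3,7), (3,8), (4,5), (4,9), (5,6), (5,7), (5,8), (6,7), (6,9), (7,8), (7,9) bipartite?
No (odd cycle of length 3: 3 -> 1 -> 8 -> 3)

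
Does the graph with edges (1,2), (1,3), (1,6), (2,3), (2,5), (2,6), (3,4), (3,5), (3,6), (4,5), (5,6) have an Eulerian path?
Yes (the graph is connected and exactly 2 vertices have odd degree: {1, 3}; any Eulerian path must start and end at those)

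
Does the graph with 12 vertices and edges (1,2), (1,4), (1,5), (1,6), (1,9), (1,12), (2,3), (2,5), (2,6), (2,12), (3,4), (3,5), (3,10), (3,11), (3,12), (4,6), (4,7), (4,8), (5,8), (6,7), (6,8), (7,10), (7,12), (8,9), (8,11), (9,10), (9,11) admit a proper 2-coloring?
No (odd cycle of length 3: 6 -> 1 -> 2 -> 6)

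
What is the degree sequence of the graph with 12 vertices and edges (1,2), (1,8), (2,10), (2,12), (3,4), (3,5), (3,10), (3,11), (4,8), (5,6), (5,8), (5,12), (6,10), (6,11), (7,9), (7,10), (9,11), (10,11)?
[5, 4, 4, 4, 3, 3, 3, 2, 2, 2, 2, 2] (degrees: deg(1)=2, deg(2)=3, deg(3)=4, deg(4)=2, deg(5)=4, deg(6)=3, deg(7)=2, deg(8)=3, deg(9)=2, deg(10)=5, deg(11)=4, deg(12)=2)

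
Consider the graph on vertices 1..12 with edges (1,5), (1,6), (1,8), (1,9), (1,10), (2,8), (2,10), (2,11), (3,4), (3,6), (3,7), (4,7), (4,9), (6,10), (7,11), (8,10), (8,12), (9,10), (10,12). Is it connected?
Yes (BFS from 1 visits [1, 5, 6, 8, 9, 10, 3, 2, 12, 4, 7, 11] — all 12 vertices reached)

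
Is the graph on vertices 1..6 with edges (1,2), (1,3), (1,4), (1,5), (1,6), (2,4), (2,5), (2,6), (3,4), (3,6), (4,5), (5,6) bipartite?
No (odd cycle of length 3: 5 -> 1 -> 6 -> 5)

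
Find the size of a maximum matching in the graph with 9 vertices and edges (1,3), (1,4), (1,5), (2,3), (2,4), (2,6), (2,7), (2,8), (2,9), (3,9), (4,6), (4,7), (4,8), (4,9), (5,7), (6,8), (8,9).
4 (matching: (2,8), (3,9), (4,6), (5,7); upper bound floor(n/2) = floor(9/2) = 4)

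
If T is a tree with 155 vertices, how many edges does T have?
154 (A tree on V vertices has V - 1 edges, so 155 - 1 = 154)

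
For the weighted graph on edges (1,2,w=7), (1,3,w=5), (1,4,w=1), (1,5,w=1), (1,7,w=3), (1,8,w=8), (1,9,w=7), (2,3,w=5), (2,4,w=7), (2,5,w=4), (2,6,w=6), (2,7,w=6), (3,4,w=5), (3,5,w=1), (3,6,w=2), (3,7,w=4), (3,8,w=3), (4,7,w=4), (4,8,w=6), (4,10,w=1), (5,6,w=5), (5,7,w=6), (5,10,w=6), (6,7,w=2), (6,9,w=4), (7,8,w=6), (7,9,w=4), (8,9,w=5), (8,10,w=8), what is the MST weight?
19 (MST edges: (1,4,w=1), (1,5,w=1), (2,5,w=4), (3,5,w=1), (3,6,w=2), (3,8,w=3), (4,10,w=1), (6,7,w=2), (6,9,w=4); sum of weights 1 + 1 + 4 + 1 + 2 + 3 + 1 + 2 + 4 = 19)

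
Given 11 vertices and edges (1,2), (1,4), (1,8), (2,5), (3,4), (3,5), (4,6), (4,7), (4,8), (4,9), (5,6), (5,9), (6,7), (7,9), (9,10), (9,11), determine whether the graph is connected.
Yes (BFS from 1 visits [1, 2, 4, 8, 5, 3, 6, 7, 9, 10, 11] — all 11 vertices reached)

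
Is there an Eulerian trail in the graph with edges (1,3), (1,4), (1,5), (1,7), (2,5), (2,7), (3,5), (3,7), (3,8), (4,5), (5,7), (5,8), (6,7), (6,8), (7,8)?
Yes — and in fact it has an Eulerian circuit (the graph is connected and all 8 vertices have even degree)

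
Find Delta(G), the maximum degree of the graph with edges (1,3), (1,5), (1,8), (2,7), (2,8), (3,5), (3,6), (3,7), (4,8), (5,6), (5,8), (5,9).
5 (attained at vertex 5)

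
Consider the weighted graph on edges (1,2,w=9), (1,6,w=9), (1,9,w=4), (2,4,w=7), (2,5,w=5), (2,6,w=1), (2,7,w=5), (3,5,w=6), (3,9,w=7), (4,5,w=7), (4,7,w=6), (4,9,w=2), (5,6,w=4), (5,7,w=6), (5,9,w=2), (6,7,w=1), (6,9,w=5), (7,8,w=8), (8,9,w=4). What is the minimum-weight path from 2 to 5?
5 (path: 2 -> 5; weights 5 = 5)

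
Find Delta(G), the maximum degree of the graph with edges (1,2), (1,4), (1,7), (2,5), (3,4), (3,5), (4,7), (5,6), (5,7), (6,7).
4 (attained at vertices 5, 7)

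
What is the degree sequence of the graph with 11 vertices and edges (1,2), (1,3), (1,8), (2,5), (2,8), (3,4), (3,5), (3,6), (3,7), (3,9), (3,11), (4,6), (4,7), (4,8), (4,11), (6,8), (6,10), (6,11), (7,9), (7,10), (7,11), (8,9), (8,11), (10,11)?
[7, 6, 6, 5, 5, 5, 3, 3, 3, 3, 2] (degrees: deg(1)=3, deg(2)=3, deg(3)=7, deg(4)=5, deg(5)=2, deg(6)=5, deg(7)=5, deg(8)=6, deg(9)=3, deg(10)=3, deg(11)=6)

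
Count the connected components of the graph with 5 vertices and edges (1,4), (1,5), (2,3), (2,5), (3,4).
1 (components: {1, 2, 3, 4, 5})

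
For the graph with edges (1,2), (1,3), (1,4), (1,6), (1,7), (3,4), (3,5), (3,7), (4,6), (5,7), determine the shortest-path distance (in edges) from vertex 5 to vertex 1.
2 (path: 5 -> 3 -> 1, 2 edges)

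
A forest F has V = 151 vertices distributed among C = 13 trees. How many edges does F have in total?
138 (Each of the 13 component trees on V_i vertices has V_i - 1 edges; summing gives V - C = 151 - 13 = 138)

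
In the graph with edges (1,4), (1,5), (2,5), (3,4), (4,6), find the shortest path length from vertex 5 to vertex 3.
3 (path: 5 -> 1 -> 4 -> 3, 3 edges)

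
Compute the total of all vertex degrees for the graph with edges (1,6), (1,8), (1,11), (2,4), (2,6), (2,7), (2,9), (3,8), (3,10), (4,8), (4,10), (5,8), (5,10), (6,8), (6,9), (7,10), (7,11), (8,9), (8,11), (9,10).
40 (handshake: sum of degrees = 2|E| = 2 x 20 = 40)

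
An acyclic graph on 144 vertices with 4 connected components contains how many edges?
140 (Each of the 4 component trees on V_i vertices has V_i - 1 edges; summing gives V - C = 144 - 4 = 140)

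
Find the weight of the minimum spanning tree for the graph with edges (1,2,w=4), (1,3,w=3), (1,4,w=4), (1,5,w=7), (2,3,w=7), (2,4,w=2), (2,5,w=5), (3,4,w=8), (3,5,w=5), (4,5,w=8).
14 (MST edges: (1,3,w=3), (1,4,w=4), (2,4,w=2), (2,5,w=5); sum of weights 3 + 4 + 2 + 5 = 14)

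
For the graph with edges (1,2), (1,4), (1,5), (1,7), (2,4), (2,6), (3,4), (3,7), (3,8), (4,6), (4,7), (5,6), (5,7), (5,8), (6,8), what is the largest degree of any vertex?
5 (attained at vertex 4)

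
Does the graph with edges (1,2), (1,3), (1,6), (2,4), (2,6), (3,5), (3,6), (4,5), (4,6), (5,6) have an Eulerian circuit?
No (6 vertices have odd degree: {1, 2, 3, 4, 5, 6}; Eulerian circuit requires 0)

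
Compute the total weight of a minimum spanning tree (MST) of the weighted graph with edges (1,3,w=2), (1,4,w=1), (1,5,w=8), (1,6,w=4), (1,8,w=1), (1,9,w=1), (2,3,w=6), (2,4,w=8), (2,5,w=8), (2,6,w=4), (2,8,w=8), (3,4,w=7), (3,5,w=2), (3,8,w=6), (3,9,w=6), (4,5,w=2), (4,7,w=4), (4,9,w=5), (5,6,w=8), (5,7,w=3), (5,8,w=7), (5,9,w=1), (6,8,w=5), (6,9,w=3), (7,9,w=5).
16 (MST edges: (1,3,w=2), (1,4,w=1), (1,8,w=1), (1,9,w=1), (2,6,w=4), (5,7,w=3), (5,9,w=1), (6,9,w=3); sum of weights 2 + 1 + 1 + 1 + 4 + 3 + 1 + 3 = 16)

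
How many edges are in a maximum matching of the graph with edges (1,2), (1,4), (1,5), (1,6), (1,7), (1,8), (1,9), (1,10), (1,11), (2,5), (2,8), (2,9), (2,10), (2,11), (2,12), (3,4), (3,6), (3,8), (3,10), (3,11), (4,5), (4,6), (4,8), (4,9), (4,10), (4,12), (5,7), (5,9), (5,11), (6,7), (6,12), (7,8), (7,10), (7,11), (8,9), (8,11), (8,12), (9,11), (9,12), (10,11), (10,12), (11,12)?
6 (matching: (1,9), (2,10), (3,6), (4,12), (5,7), (8,11); upper bound floor(n/2) = floor(12/2) = 6)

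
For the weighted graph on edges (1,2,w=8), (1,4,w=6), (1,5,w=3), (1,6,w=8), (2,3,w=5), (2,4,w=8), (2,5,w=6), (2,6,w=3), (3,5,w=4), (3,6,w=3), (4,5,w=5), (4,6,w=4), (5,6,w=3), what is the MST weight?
16 (MST edges: (1,5,w=3), (2,6,w=3), (3,6,w=3), (4,6,w=4), (5,6,w=3); sum of weights 3 + 3 + 3 + 4 + 3 = 16)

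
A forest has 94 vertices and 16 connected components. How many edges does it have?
78 (Each of the 16 component trees on V_i vertices has V_i - 1 edges; summing gives V - C = 94 - 16 = 78)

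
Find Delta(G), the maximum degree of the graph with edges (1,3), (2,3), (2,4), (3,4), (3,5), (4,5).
4 (attained at vertex 3)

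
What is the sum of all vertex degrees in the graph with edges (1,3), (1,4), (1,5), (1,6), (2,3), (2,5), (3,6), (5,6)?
16 (handshake: sum of degrees = 2|E| = 2 x 8 = 16)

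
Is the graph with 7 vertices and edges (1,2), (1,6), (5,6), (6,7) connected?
No, it has 3 components: {1, 2, 5, 6, 7}, {3}, {4}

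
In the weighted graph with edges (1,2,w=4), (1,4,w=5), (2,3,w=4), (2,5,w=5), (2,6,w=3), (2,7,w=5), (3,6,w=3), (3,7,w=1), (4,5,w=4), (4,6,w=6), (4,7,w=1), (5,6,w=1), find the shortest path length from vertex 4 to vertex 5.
4 (path: 4 -> 5; weights 4 = 4)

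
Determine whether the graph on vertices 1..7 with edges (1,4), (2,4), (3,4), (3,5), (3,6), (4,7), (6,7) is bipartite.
Yes. Partition: {1, 2, 3, 7}, {4, 5, 6}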